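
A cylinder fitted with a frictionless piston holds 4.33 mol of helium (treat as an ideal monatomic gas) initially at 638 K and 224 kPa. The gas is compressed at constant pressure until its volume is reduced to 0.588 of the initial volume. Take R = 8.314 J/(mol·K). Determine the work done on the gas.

V₁ = nRT₁/P₁ = 4.33×8.314×638/224 = 103 L.
Isobaric: P stays 224 kPa; V/T = const ⇒ T₂ = 375 K, V₂ = 60.3 L.
W = PΔV = 224×(60.3−103) kPa·L = -9460 J.
Work done on the gas = −W_by = 9460 J.

9460 J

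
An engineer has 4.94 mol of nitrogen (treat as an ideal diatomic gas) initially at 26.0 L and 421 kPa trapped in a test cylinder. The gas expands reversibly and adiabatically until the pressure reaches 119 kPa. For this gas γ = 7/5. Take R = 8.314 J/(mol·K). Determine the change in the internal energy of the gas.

T₁ = P₁V₁/(nR) = 421×26.0/(4.94×8.314) = 267 K.
Adiabatic: T₂/T₁ = (P₂/P₁)^((γ−1)/γ) ⇒ T₂ = 267×(0.283)^0.286 = 186 K; V₂ = 64.1 L.
For an ideal gas ΔU = nCvΔT with Cv = (5/2)R = 20.8 J/(mol·K).
ΔU = 4.94×20.8×(186−267) = -8290 J.

-8290 J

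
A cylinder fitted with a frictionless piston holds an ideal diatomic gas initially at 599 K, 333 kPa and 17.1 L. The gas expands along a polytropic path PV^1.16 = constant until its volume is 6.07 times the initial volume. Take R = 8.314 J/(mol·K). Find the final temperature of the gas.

Polytropic n=1.16: T₂ = T₁(V₁/V₂)^(n−1) = 599×(0.165)^0.16 = 449 K; P₂ = P₁(V₁/V₂)^n = 41.1 kPa.

449 K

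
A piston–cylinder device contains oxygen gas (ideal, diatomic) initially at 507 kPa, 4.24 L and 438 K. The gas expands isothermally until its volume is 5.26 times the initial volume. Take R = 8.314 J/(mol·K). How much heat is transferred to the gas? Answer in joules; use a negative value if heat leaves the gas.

n = P₁V₁/(RT₁) = 507×4.24/(8.314×438) = 0.590 mol.
Isothermal: T stays 438 K; PV = const ⇒ V₂ = 22.3 L, P₂ = 96.4 kPa.
ΔU = 0 (ideal gas, T constant).
W = nRT ln(V₂/V₁) = 0.590×8.314×438×ln(5.26) = 3570 J.
Q = ΔU + W = 3570 J.

3570 J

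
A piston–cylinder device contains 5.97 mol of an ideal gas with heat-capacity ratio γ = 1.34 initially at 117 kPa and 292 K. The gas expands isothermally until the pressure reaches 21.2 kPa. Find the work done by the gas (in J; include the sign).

V₁ = nRT₁/P₁ = 5.97×8.314×292/117 = 124 L.
Isothermal: T stays 292 K; PV = const ⇒ V₂ = 684 L, P₂ = 21.2 kPa.
W = nRT ln(V₂/V₁) = 5.97×8.314×292×ln(5.52) = 24800 J.

24800 J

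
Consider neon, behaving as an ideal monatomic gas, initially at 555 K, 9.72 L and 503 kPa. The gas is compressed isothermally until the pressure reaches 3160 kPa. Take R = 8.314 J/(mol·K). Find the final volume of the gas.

Isothermal: T stays 555 K; PV = const ⇒ V₂ = 1.55 L, P₂ = 3160 kPa.

1.55 L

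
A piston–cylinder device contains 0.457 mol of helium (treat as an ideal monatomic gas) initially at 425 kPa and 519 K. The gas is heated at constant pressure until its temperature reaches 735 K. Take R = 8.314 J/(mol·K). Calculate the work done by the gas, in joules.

V₁ = nRT₁/P₁ = 0.457×8.314×519/425 = 4.64 L.
Isobaric: P stays 425 kPa; V/T = const ⇒ T₂ = 735 K, V₂ = 6.57 L.
W = PΔV = 425×(6.57−4.64) kPa·L = 821 J.

821 J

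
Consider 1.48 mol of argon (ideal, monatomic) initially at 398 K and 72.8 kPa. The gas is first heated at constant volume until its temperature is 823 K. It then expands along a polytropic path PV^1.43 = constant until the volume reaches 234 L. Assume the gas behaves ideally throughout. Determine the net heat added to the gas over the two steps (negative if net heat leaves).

11300 J

V₁ = nRT₁/P₁ = 1.48×8.314×398/72.8 = 67.3 L.
Step 1 — Isochoric: V stays 67.3 L; P/T = const ⇒ T₂ = 823 K, P₂ = 151 kPa.
W = 0 (no volume change).
ΔU = nCvΔT = 1.48×12.5×(823−398) = 7840 J.
Q = ΔU = 7840 J.
State after step 1: P = 151 kPa, V = 67.3 L, T = 823 K.
Step 2 — Polytropic n=1.43: T₂ = T₁(V₁/V₂)^(n−1) = 823×(0.287)^0.43 = 482 K; P₂ = P₁(V₁/V₂)^n = 25.3 kPa.
W = (P₁V₁−P₂V₂)/(n−1) = (151×67.3−25.3×234)/0.43 = 9770 J.
ΔU = nCvΔT = 1.48×12.5×(482−823) = -6300 J.
Q = ΔU + W = 3470 J.
Net over both steps: W = 9770 J, Q = 11300 J, ΔU = 1540 J.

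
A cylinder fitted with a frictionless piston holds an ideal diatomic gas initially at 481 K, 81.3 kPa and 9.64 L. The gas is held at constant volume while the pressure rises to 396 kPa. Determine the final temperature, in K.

2340 K

Isochoric: V stays 9.64 L; P/T = const ⇒ T₂ = 2340 K, P₂ = 396 kPa.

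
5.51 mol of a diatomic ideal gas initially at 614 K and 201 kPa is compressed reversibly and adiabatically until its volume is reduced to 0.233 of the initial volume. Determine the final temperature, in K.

V₁ = nRT₁/P₁ = 5.51×8.314×614/201 = 140 L.
Adiabatic: TV^(γ−1) = const ⇒ T₂ = 614×(4.29)^0.400 = 1100 K; PV^γ = const ⇒ P₂ = 1540 kPa.

1100 K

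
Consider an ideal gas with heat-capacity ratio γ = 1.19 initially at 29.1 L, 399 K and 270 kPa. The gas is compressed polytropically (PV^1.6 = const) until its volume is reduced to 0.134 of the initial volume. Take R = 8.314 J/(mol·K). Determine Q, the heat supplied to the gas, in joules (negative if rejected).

n = P₁V₁/(RT₁) = 270×29.1/(8.314×399) = 2.37 mol.
Polytropic n=1.6: T₂ = T₁(V₁/V₂)^(n−1) = 399×(7.46)^0.60 = 1330 K; P₂ = P₁(V₁/V₂)^n = 6730 kPa.
W = (P₁V₁−P₂V₂)/(n−1) = (270×29.1−6730×3.90)/0.60 = -30600 J.
ΔU = nCvΔT = 2.37×43.8×(1330−399) = 96800 J.
Q = ΔU + W = 66100 J.

66100 J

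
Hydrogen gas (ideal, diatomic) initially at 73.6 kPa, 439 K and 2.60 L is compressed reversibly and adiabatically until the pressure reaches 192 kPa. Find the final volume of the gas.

Adiabatic: T₂/T₁ = (P₂/P₁)^((γ−1)/γ) ⇒ T₂ = 439×(2.61)^0.286 = 577 K; V₂ = 1.31 L.

1.31 L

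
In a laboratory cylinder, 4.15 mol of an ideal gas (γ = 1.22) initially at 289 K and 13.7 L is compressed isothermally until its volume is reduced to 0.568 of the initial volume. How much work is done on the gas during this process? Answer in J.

5640 J

P₁ = nRT₁/V₁ = 4.15×8.314×289/13.7 = 728 kPa.
Isothermal: T stays 289 K; PV = const ⇒ V₂ = 7.78 L, P₂ = 1280 kPa.
W = nRT ln(V₂/V₁) = 4.15×8.314×289×ln(0.568) = -5640 J.
Work done on the gas = −W_by = 5640 J.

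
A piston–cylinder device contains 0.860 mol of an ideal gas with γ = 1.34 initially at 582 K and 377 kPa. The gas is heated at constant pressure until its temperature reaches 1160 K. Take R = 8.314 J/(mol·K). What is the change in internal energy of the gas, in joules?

12200 J

V₁ = nRT₁/P₁ = 0.860×8.314×582/377 = 11.0 L.
Isobaric: P stays 377 kPa; V/T = const ⇒ T₂ = 1160 K, V₂ = 22.0 L.
For an ideal gas ΔU = nCvΔT with Cv = R/(γ−1) = 24.5 J/(mol·K).
ΔU = 0.860×24.5×(1160−582) = 12200 J.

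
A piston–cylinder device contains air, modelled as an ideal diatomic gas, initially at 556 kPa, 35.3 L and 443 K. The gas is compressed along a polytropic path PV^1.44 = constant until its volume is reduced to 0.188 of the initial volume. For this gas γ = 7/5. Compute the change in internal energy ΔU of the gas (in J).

53300 J

n = P₁V₁/(RT₁) = 556×35.3/(8.314×443) = 5.33 mol.
Polytropic n=1.44: T₂ = T₁(V₁/V₂)^(n−1) = 443×(5.32)^0.44 = 924 K; P₂ = P₁(V₁/V₂)^n = 6170 kPa.
For an ideal gas ΔU = nCvΔT with Cv = (5/2)R = 20.8 J/(mol·K).
ΔU = 5.33×20.8×(924−443) = 53300 J.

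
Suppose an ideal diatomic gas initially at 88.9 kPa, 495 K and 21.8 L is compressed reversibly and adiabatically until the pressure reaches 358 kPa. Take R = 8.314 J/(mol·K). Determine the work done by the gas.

n = P₁V₁/(RT₁) = 88.9×21.8/(8.314×495) = 0.471 mol.
Adiabatic: T₂/T₁ = (P₂/P₁)^((γ−1)/γ) ⇒ T₂ = 495×(4.03)^0.286 = 737 K; V₂ = 8.06 L.
ΔU = nCvΔT = 0.471×20.8×(737−495) = 2370 J.
Q = 0 for an adiabatic process, so W = −ΔU = -2370 J.

-2370 J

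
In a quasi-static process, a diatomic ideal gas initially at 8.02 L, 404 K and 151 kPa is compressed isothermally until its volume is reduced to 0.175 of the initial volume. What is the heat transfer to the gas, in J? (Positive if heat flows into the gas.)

-2110 J

n = P₁V₁/(RT₁) = 151×8.02/(8.314×404) = 0.361 mol.
Isothermal: T stays 404 K; PV = const ⇒ V₂ = 1.40 L, P₂ = 863 kPa.
ΔU = 0 (ideal gas, T constant).
W = nRT ln(V₂/V₁) = 0.361×8.314×404×ln(0.175) = -2110 J.
Q = ΔU + W = -2110 J.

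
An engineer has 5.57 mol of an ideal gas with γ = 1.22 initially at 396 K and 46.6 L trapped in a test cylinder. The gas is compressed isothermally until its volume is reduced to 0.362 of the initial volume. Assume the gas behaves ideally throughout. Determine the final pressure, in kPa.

1090 kPa

P₁ = nRT₁/V₁ = 5.57×8.314×396/46.6 = 394 kPa.
Isothermal: T stays 396 K; PV = const ⇒ V₂ = 16.9 L, P₂ = 1090 kPa.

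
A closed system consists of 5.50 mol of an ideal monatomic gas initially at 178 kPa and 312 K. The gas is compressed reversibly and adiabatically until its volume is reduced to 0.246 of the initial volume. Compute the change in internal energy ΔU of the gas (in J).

V₁ = nRT₁/P₁ = 5.50×8.314×312/178 = 80.2 L.
Adiabatic: TV^(γ−1) = const ⇒ T₂ = 312×(4.07)^0.667 = 795 K; PV^γ = const ⇒ P₂ = 1840 kPa.
For an ideal gas ΔU = nCvΔT with Cv = (3/2)R = 12.5 J/(mol·K).
ΔU = 5.50×12.5×(795−312) = 33100 J.

33100 J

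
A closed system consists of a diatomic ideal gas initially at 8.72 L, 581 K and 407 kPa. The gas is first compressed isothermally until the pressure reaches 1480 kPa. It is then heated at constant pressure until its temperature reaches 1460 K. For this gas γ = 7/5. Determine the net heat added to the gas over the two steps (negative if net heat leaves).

n = P₁V₁/(RT₁) = 407×8.72/(8.314×581) = 0.735 mol.
Step 1 — Isothermal: T stays 581 K; PV = const ⇒ V₂ = 2.40 L, P₂ = 1480 kPa.
ΔU = 0 (ideal gas, T constant).
W = nRT ln(V₂/V₁) = 0.735×8.314×581×ln(0.275) = -4580 J.
Q = ΔU + W = -4580 J.
State after step 1: P = 1480 kPa, V = 2.40 L, T = 581 K.
Step 2 — Isobaric: P stays 1480 kPa; V/T = const ⇒ T₂ = 1460 K, V₂ = 6.03 L.
W = PΔV = 1480×(6.03−2.40) kPa·L = 5370 J.
ΔU = nCvΔT = 0.735×20.8×(1460−581) = 13400 J.
Q = ΔU + W = nCpΔT = 18800 J.
Net over both steps: W = 788 J, Q = 14200 J, ΔU = 13400 J.

14200 J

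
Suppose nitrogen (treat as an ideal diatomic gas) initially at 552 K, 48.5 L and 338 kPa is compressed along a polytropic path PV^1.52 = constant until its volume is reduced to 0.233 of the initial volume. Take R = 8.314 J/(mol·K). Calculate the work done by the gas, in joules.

-35700 J

n = P₁V₁/(RT₁) = 338×48.5/(8.314×552) = 3.57 mol.
Polytropic n=1.52: T₂ = T₁(V₁/V₂)^(n−1) = 552×(4.29)^0.52 = 1180 K; P₂ = P₁(V₁/V₂)^n = 3090 kPa.
W = (P₁V₁−P₂V₂)/(n−1) = (338×48.5−3090×11.3)/0.52 = -35700 J.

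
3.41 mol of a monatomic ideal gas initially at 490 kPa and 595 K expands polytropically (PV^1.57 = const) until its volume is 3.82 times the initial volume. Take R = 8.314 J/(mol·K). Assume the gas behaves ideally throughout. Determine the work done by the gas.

15800 J

V₁ = nRT₁/P₁ = 3.41×8.314×595/490 = 34.4 L.
Polytropic n=1.57: T₂ = T₁(V₁/V₂)^(n−1) = 595×(0.262)^0.57 = 277 K; P₂ = P₁(V₁/V₂)^n = 59.8 kPa.
W = (P₁V₁−P₂V₂)/(n−1) = (490×34.4−59.8×132)/0.57 = 15800 J.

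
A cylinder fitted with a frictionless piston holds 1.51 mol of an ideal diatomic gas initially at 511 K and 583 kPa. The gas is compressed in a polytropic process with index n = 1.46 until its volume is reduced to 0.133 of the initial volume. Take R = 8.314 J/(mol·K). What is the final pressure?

11100 kPa

V₁ = nRT₁/P₁ = 1.51×8.314×511/583 = 11.0 L.
Polytropic n=1.46: T₂ = T₁(V₁/V₂)^(n−1) = 511×(7.52)^0.46 = 1290 K; P₂ = P₁(V₁/V₂)^n = 11100 kPa.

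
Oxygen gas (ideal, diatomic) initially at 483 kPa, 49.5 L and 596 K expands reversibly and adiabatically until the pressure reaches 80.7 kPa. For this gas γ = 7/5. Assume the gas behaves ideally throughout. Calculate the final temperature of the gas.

357 K

Adiabatic: T₂/T₁ = (P₂/P₁)^((γ−1)/γ) ⇒ T₂ = 596×(0.167)^0.286 = 357 K; V₂ = 178 L.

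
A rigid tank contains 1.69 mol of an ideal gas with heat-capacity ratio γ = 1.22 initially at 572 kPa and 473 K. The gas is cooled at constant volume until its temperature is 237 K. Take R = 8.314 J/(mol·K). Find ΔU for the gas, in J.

V₁ = nRT₁/P₁ = 1.69×8.314×473/572 = 11.6 L.
Isochoric: V stays 11.6 L; P/T = const ⇒ T₂ = 237 K, P₂ = 287 kPa.
For an ideal gas ΔU = nCvΔT with Cv = R/(γ−1) = 37.8 J/(mol·K).
ΔU = 1.69×37.8×(237−473) = -15100 J.

-15100 J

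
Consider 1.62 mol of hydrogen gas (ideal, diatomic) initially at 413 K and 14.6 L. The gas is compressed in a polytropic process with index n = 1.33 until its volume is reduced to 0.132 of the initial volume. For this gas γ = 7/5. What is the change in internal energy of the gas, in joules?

P₁ = nRT₁/V₁ = 1.62×8.314×413/14.6 = 381 kPa.
Polytropic n=1.33: T₂ = T₁(V₁/V₂)^(n−1) = 413×(7.58)^0.33 = 806 K; P₂ = P₁(V₁/V₂)^n = 5630 kPa.
For an ideal gas ΔU = nCvΔT with Cv = (5/2)R = 20.8 J/(mol·K).
ΔU = 1.62×20.8×(806−413) = 13200 J.

13200 J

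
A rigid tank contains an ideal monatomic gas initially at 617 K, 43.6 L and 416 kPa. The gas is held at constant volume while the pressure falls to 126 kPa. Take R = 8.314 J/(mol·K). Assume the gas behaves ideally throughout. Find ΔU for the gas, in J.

-19000 J

n = P₁V₁/(RT₁) = 416×43.6/(8.314×617) = 3.54 mol.
Isochoric: V stays 43.6 L; P/T = const ⇒ T₂ = 187 K, P₂ = 126 kPa.
For an ideal gas ΔU = nCvΔT with Cv = (3/2)R = 12.5 J/(mol·K).
ΔU = 3.54×12.5×(187−617) = -19000 J.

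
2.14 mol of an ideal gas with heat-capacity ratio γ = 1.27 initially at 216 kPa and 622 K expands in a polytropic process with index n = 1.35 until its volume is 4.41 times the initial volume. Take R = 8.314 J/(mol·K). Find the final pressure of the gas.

29.1 kPa

V₁ = nRT₁/P₁ = 2.14×8.314×622/216 = 51.2 L.
Polytropic n=1.35: T₂ = T₁(V₁/V₂)^(n−1) = 622×(0.227)^0.35 = 370 K; P₂ = P₁(V₁/V₂)^n = 29.1 kPa.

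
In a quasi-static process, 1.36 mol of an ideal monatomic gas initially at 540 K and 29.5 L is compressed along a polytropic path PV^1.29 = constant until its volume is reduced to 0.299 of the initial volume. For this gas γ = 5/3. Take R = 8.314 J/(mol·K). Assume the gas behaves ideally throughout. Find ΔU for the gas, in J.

3840 J

P₁ = nRT₁/V₁ = 1.36×8.314×540/29.5 = 207 kPa.
Polytropic n=1.29: T₂ = T₁(V₁/V₂)^(n−1) = 540×(3.34)^0.29 = 766 K; P₂ = P₁(V₁/V₂)^n = 982 kPa.
For an ideal gas ΔU = nCvΔT with Cv = (3/2)R = 12.5 J/(mol·K).
ΔU = 1.36×12.5×(766−540) = 3840 J.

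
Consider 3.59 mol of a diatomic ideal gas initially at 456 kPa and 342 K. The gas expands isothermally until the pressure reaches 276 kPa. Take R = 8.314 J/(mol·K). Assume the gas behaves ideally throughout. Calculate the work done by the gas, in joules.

V₁ = nRT₁/P₁ = 3.59×8.314×342/456 = 22.4 L.
Isothermal: T stays 342 K; PV = const ⇒ V₂ = 37.0 L, P₂ = 276 kPa.
W = nRT ln(V₂/V₁) = 3.59×8.314×342×ln(1.65) = 5130 J.

5130 J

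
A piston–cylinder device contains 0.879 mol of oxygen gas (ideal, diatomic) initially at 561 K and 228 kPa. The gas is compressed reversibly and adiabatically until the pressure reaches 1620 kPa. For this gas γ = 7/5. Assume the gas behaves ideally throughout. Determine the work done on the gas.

7700 J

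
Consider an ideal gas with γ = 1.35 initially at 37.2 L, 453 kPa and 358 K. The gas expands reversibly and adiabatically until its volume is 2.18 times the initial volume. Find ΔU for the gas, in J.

n = P₁V₁/(RT₁) = 453×37.2/(8.314×358) = 5.66 mol.
Adiabatic: TV^(γ−1) = const ⇒ T₂ = 358×(0.459)^0.350 = 273 K; PV^γ = const ⇒ P₂ = 158 kPa.
For an ideal gas ΔU = nCvΔT with Cv = R/(γ−1) = 23.8 J/(mol·K).
ΔU = 5.66×23.8×(273−358) = -11500 J.

-11500 J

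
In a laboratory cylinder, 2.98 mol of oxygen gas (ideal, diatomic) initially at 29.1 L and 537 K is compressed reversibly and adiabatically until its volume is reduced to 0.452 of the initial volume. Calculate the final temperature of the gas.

738 K

P₁ = nRT₁/V₁ = 2.98×8.314×537/29.1 = 457 kPa.
Adiabatic: TV^(γ−1) = const ⇒ T₂ = 537×(2.21)^0.400 = 738 K; PV^γ = const ⇒ P₂ = 1390 kPa.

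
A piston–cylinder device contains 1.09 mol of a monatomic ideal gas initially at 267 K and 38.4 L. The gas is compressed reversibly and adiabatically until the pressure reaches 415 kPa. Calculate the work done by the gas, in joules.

-4080 J

P₁ = nRT₁/V₁ = 1.09×8.314×267/38.4 = 63.0 kPa.
Adiabatic: T₂/T₁ = (P₂/P₁)^((γ−1)/γ) ⇒ T₂ = 267×(6.59)^0.400 = 567 K; V₂ = 12.4 L.
ΔU = nCvΔT = 1.09×12.5×(567−267) = 4080 J.
Q = 0 for an adiabatic process, so W = −ΔU = -4080 J.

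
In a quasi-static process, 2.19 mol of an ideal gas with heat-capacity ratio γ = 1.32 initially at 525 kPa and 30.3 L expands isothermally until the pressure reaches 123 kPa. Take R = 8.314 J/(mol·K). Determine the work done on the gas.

T₁ = P₁V₁/(nR) = 525×30.3/(2.19×8.314) = 874 K.
Isothermal: T stays 874 K; PV = const ⇒ V₂ = 129 L, P₂ = 123 kPa.
W = nRT ln(V₂/V₁) = 2.19×8.314×874×ln(4.27) = 23100 J.
Work done on the gas = −W_by = -23100 J.

-23100 J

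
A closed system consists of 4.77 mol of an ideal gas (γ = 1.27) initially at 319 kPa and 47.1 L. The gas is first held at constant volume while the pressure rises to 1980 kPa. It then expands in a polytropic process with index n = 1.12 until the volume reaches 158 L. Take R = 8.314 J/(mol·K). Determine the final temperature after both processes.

2030 K

T₁ = P₁V₁/(nR) = 319×47.1/(4.77×8.314) = 379 K.
Step 1 — Isochoric: V stays 47.1 L; P/T = const ⇒ T₂ = 2350 K, P₂ = 1980 kPa.
W = 0 (no volume change).
ΔU = nCvΔT = 4.77×30.8×(2350−379) = 290000 J.
Q = ΔU = 290000 J.
State after step 1: P = 1980 kPa, V = 47.1 L, T = 2350 K.
Step 2 — Polytropic n=1.12: T₂ = T₁(V₁/V₂)^(n−1) = 2350×(0.298)^0.12 = 2030 K; P₂ = P₁(V₁/V₂)^n = 510 kPa.
W = (P₁V₁−P₂V₂)/(n−1) = (1980×47.1−510×158)/0.12 = 105000 J.
ΔU = nCvΔT = 4.77×30.8×(2030−2350) = -46700 J.
Q = ΔU + W = 58400 J.
Net over both steps: W = 105000 J, Q = 348000 J, ΔU = 243000 J.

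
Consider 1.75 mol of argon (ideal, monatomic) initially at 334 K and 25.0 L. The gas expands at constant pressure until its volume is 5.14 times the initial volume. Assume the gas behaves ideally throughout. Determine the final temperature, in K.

1720 K

P₁ = nRT₁/V₁ = 1.75×8.314×334/25.0 = 194 kPa.
Isobaric: P stays 194 kPa; V/T = const ⇒ T₂ = 1720 K, V₂ = 128 L.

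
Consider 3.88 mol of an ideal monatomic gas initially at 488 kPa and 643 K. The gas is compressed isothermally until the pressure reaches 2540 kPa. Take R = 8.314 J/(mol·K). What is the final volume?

8.17 L

V₁ = nRT₁/P₁ = 3.88×8.314×643/488 = 42.5 L.
Isothermal: T stays 643 K; PV = const ⇒ V₂ = 8.17 L, P₂ = 2540 kPa.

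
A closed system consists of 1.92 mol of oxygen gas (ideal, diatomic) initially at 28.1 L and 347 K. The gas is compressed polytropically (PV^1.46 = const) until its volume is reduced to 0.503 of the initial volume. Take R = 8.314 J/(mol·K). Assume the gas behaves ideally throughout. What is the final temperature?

476 K

P₁ = nRT₁/V₁ = 1.92×8.314×347/28.1 = 197 kPa.
Polytropic n=1.46: T₂ = T₁(V₁/V₂)^(n−1) = 347×(1.99)^0.46 = 476 K; P₂ = P₁(V₁/V₂)^n = 538 kPa.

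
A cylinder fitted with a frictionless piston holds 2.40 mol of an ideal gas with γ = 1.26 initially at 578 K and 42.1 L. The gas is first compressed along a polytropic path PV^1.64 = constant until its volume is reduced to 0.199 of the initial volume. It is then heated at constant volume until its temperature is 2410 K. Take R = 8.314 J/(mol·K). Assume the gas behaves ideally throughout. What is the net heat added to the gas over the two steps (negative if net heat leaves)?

108000 J

P₁ = nRT₁/V₁ = 2.40×8.314×578/42.1 = 274 kPa.
Step 1 — Polytropic n=1.64: T₂ = T₁(V₁/V₂)^(n−1) = 578×(5.03)^0.64 = 1620 K; P₂ = P₁(V₁/V₂)^n = 3870 kPa.
W = (P₁V₁−P₂V₂)/(n−1) = (274×42.1−3870×8.38)/0.64 = -32600 J.
ΔU = nCvΔT = 2.40×32.0×(1620−578) = 80300 J.
Q = ΔU + W = 47700 J.
State after step 1: P = 3870 kPa, V = 8.38 L, T = 1620 K.
Step 2 — Isochoric: V stays 8.38 L; P/T = const ⇒ T₂ = 2410 K, P₂ = 5740 kPa.
W = 0 (no volume change).
ΔU = nCvΔT = 2.40×32.0×(2410−1620) = 60300 J.
Q = ΔU = 60300 J.
Net over both steps: W = -32600 J, Q = 108000 J, ΔU = 141000 J.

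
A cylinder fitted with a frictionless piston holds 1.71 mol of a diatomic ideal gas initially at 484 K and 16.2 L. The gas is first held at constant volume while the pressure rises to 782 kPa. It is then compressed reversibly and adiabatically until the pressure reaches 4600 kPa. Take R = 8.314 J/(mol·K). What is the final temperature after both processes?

P₁ = nRT₁/V₁ = 1.71×8.314×484/16.2 = 425 kPa.
Step 1 — Isochoric: V stays 16.2 L; P/T = const ⇒ T₂ = 891 K, P₂ = 782 kPa.
W = 0 (no volume change).
ΔU = nCvΔT = 1.71×20.8×(891−484) = 14500 J.
Q = ΔU = 14500 J.
State after step 1: P = 782 kPa, V = 16.2 L, T = 891 K.
Step 2 — Adiabatic: T₂/T₁ = (P₂/P₁)^((γ−1)/γ) ⇒ T₂ = 891×(5.88)^0.286 = 1480 K; V₂ = 4.57 L.
ΔU = nCvΔT = 1.71×20.8×(1480−891) = 20900 J.
Q = 0 for an adiabatic process, so W = −ΔU = -20900 J.
Net over both steps: W = -20900 J, Q = 14500 J, ΔU = 35300 J.

1480 K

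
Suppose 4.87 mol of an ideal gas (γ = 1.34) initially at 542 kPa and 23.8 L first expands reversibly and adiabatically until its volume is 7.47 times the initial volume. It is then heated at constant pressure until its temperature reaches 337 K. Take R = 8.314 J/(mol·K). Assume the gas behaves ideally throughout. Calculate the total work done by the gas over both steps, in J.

25900 J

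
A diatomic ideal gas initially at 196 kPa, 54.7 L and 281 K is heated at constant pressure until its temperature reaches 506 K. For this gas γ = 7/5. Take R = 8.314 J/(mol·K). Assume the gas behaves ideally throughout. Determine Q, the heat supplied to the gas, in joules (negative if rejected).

30000 J

n = P₁V₁/(RT₁) = 196×54.7/(8.314×281) = 4.59 mol.
Isobaric: P stays 196 kPa; V/T = const ⇒ T₂ = 506 K, V₂ = 98.5 L.
W = PΔV = 196×(98.5−54.7) kPa·L = 8580 J.
ΔU = nCvΔT = 4.59×20.8×(506−281) = 21500 J.
Q = ΔU + W = nCpΔT = 30000 J.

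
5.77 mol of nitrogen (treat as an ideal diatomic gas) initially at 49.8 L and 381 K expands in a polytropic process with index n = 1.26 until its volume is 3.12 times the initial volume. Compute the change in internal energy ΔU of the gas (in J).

P₁ = nRT₁/V₁ = 5.77×8.314×381/49.8 = 367 kPa.
Polytropic n=1.26: T₂ = T₁(V₁/V₂)^(n−1) = 381×(0.321)^0.26 = 283 K; P₂ = P₁(V₁/V₂)^n = 87.5 kPa.
For an ideal gas ΔU = nCvΔT with Cv = (5/2)R = 20.8 J/(mol·K).
ΔU = 5.77×20.8×(283−381) = -11700 J.

-11700 J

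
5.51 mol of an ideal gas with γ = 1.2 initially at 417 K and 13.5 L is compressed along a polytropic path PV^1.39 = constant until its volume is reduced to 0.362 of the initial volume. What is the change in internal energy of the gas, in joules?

P₁ = nRT₁/V₁ = 5.51×8.314×417/13.5 = 1420 kPa.
Polytropic n=1.39: T₂ = T₁(V₁/V₂)^(n−1) = 417×(2.76)^0.39 = 620 K; P₂ = P₁(V₁/V₂)^n = 5810 kPa.
For an ideal gas ΔU = nCvΔT with Cv = R/(γ−1) = 41.6 J/(mol·K).
ΔU = 5.51×41.6×(620−417) = 46400 J.

46400 J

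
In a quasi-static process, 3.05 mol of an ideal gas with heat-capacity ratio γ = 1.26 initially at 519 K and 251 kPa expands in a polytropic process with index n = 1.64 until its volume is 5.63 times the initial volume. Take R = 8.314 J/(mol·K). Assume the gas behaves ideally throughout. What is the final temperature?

172 K

V₁ = nRT₁/P₁ = 3.05×8.314×519/251 = 52.4 L.
Polytropic n=1.64: T₂ = T₁(V₁/V₂)^(n−1) = 519×(0.178)^0.64 = 172 K; P₂ = P₁(V₁/V₂)^n = 14.8 kPa.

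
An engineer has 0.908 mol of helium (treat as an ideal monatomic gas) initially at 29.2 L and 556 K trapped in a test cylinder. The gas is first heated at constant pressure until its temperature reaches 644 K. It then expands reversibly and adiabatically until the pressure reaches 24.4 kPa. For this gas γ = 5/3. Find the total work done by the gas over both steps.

P₁ = nRT₁/V₁ = 0.908×8.314×556/29.2 = 144 kPa.
Step 1 — Isobaric: P stays 144 kPa; V/T = const ⇒ T₂ = 644 K, V₂ = 33.8 L.
W = PΔV = 144×(33.8−29.2) kPa·L = 664 J.
ΔU = nCvΔT = 0.908×12.5×(644−556) = 996 J.
Q = ΔU + W = nCpΔT = 1660 J.
State after step 1: P = 144 kPa, V = 33.8 L, T = 644 K.
Step 2 — Adiabatic: T₂/T₁ = (P₂/P₁)^((γ−1)/γ) ⇒ T₂ = 644×(0.170)^0.400 = 317 K; V₂ = 98.0 L.
ΔU = nCvΔT = 0.908×12.5×(317−644) = -3700 J.
Q = 0 for an adiabatic process, so W = −ΔU = 3700 J.
Net over both steps: W = 4370 J, Q = 1660 J, ΔU = -2710 J.

4370 J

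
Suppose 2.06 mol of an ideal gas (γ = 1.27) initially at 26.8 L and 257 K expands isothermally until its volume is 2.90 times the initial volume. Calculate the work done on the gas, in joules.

-4690 J

P₁ = nRT₁/V₁ = 2.06×8.314×257/26.8 = 164 kPa.
Isothermal: T stays 257 K; PV = const ⇒ V₂ = 77.7 L, P₂ = 56.6 kPa.
W = nRT ln(V₂/V₁) = 2.06×8.314×257×ln(2.90) = 4690 J.
Work done on the gas = −W_by = -4690 J.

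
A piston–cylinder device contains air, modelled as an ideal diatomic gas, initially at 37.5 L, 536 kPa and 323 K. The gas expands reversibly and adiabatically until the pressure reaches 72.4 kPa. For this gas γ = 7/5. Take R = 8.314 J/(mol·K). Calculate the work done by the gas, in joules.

21900 J

n = P₁V₁/(RT₁) = 536×37.5/(8.314×323) = 7.48 mol.
Adiabatic: T₂/T₁ = (P₂/P₁)^((γ−1)/γ) ⇒ T₂ = 323×(0.135)^0.286 = 182 K; V₂ = 157 L.
ΔU = nCvΔT = 7.48×20.8×(182−323) = -21900 J.
Q = 0 for an adiabatic process, so W = −ΔU = 21900 J.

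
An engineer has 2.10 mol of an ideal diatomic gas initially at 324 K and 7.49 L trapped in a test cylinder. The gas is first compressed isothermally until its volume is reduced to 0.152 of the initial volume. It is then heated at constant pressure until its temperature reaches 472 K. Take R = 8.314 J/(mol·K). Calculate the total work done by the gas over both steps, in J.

-8070 J

P₁ = nRT₁/V₁ = 2.10×8.314×324/7.49 = 755 kPa.
Step 1 — Isothermal: T stays 324 K; PV = const ⇒ V₂ = 1.14 L, P₂ = 4970 kPa.
ΔU = 0 (ideal gas, T constant).
W = nRT ln(V₂/V₁) = 2.10×8.314×324×ln(0.152) = -10700 J.
Q = ΔU + W = -10700 J.
State after step 1: P = 4970 kPa, V = 1.14 L, T = 324 K.
Step 2 — Isobaric: P stays 4970 kPa; V/T = const ⇒ T₂ = 472 K, V₂ = 1.66 L.
W = PΔV = 4970×(1.66−1.14) kPa·L = 2580 J.
ΔU = nCvΔT = 2.10×20.8×(472−324) = 6460 J.
Q = ΔU + W = nCpΔT = 9040 J.
Net over both steps: W = -8070 J, Q = -1610 J, ΔU = 6460 J.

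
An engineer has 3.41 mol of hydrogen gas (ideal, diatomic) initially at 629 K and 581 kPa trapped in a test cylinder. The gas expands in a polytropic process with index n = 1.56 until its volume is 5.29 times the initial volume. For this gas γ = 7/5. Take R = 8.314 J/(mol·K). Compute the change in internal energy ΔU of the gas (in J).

V₁ = nRT₁/P₁ = 3.41×8.314×629/581 = 30.7 L.
Polytropic n=1.56: T₂ = T₁(V₁/V₂)^(n−1) = 629×(0.189)^0.56 = 247 K; P₂ = P₁(V₁/V₂)^n = 43.2 kPa.
For an ideal gas ΔU = nCvΔT with Cv = (5/2)R = 20.8 J/(mol·K).
ΔU = 3.41×20.8×(247−629) = -27000 J.

-27000 J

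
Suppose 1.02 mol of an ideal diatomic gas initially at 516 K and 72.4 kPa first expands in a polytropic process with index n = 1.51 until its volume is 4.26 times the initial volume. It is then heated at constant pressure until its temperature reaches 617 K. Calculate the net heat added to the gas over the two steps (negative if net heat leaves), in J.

9770 J

V₁ = nRT₁/P₁ = 1.02×8.314×516/72.4 = 60.4 L.
Step 1 — Polytropic n=1.51: T₂ = T₁(V₁/V₂)^(n−1) = 516×(0.235)^0.51 = 246 K; P₂ = P₁(V₁/V₂)^n = 8.12 kPa.
W = (P₁V₁−P₂V₂)/(n−1) = (72.4×60.4−8.12×257)/0.51 = 4480 J.
ΔU = nCvΔT = 1.02×20.8×(246−516) = -5720 J.
Q = ΔU + W = -1230 J.
State after step 1: P = 8.12 kPa, V = 257 L, T = 246 K.
Step 2 — Isobaric: P stays 8.12 kPa; V/T = const ⇒ T₂ = 617 K, V₂ = 645 L.
W = PΔV = 8.12×(645−257) kPa·L = 3140 J.
ΔU = nCvΔT = 1.02×20.8×(617−246) = 7860 J.
Q = ΔU + W = nCpΔT = 11000 J.
Net over both steps: W = 7630 J, Q = 9770 J, ΔU = 2140 J.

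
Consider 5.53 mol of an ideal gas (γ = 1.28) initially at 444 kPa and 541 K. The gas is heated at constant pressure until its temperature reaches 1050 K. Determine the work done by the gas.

V₁ = nRT₁/P₁ = 5.53×8.314×541/444 = 56.0 L.
Isobaric: P stays 444 kPa; V/T = const ⇒ T₂ = 1050 K, V₂ = 109 L.
W = PΔV = 444×(109−56.0) kPa·L = 23400 J.

23400 J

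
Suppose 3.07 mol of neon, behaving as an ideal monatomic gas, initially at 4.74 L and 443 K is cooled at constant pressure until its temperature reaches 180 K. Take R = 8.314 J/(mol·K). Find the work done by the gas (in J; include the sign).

P₁ = nRT₁/V₁ = 3.07×8.314×443/4.74 = 2390 kPa.
Isobaric: P stays 2390 kPa; V/T = const ⇒ T₂ = 180 K, V₂ = 1.93 L.
W = PΔV = 2390×(1.93−4.74) kPa·L = -6710 J.

-6710 J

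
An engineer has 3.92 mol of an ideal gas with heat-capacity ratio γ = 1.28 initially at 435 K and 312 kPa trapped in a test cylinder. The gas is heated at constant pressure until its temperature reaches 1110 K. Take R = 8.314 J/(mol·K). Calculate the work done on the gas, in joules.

V₁ = nRT₁/P₁ = 3.92×8.314×435/312 = 45.4 L.
Isobaric: P stays 312 kPa; V/T = const ⇒ T₂ = 1110 K, V₂ = 116 L.
W = PΔV = 312×(116−45.4) kPa·L = 22000 J.
Work done on the gas = −W_by = -22000 J.

-22000 J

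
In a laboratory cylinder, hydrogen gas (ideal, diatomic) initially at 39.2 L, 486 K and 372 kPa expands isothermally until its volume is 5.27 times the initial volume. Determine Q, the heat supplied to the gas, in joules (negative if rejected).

n = P₁V₁/(RT₁) = 372×39.2/(8.314×486) = 3.61 mol.
Isothermal: T stays 486 K; PV = const ⇒ V₂ = 207 L, P₂ = 70.6 kPa.
ΔU = 0 (ideal gas, T constant).
W = nRT ln(V₂/V₁) = 3.61×8.314×486×ln(5.27) = 24200 J.
Q = ΔU + W = 24200 J.

24200 J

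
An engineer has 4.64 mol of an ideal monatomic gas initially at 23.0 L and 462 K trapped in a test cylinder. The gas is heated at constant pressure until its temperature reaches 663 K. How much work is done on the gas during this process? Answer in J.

-7750 J

P₁ = nRT₁/V₁ = 4.64×8.314×462/23.0 = 775 kPa.
Isobaric: P stays 775 kPa; V/T = const ⇒ T₂ = 663 K, V₂ = 33.0 L.
W = PΔV = 775×(33.0−23.0) kPa·L = 7750 J.
Work done on the gas = −W_by = -7750 J.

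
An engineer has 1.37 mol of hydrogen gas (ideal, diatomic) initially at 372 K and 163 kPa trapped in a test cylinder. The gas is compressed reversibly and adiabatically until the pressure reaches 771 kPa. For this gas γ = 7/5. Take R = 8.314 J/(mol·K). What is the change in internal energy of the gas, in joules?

V₁ = nRT₁/P₁ = 1.37×8.314×372/163 = 26.0 L.
Adiabatic: T₂/T₁ = (P₂/P₁)^((γ−1)/γ) ⇒ T₂ = 372×(4.73)^0.286 = 580 K; V₂ = 8.57 L.
For an ideal gas ΔU = nCvΔT with Cv = (5/2)R = 20.8 J/(mol·K).
ΔU = 1.37×20.8×(580−372) = 5920 J.

5920 J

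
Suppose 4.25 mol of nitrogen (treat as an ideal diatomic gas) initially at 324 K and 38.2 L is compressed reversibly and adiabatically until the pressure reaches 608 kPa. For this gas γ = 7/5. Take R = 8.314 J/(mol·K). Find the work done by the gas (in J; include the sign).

-6410 J

P₁ = nRT₁/V₁ = 4.25×8.314×324/38.2 = 300 kPa.
Adiabatic: T₂/T₁ = (P₂/P₁)^((γ−1)/γ) ⇒ T₂ = 324×(2.03)^0.286 = 397 K; V₂ = 23.0 L.
ΔU = nCvΔT = 4.25×20.8×(397−324) = 6410 J.
Q = 0 for an adiabatic process, so W = −ΔU = -6410 J.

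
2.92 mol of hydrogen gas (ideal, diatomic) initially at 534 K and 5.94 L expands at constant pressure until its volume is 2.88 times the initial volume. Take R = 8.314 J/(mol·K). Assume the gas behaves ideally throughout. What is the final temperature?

1540 K

P₁ = nRT₁/V₁ = 2.92×8.314×534/5.94 = 2180 kPa.
Isobaric: P stays 2180 kPa; V/T = const ⇒ T₂ = 1540 K, V₂ = 17.1 L.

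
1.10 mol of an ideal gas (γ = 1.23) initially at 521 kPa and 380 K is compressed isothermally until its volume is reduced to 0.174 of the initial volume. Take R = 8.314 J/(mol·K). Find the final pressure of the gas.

2990 kPa

V₁ = nRT₁/P₁ = 1.10×8.314×380/521 = 6.67 L.
Isothermal: T stays 380 K; PV = const ⇒ V₂ = 1.16 L, P₂ = 2990 kPa.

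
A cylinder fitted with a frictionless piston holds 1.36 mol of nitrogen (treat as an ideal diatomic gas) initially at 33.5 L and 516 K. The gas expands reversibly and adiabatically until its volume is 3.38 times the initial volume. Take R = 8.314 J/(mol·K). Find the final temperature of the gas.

317 K

P₁ = nRT₁/V₁ = 1.36×8.314×516/33.5 = 174 kPa.
Adiabatic: TV^(γ−1) = const ⇒ T₂ = 516×(0.296)^0.400 = 317 K; PV^γ = const ⇒ P₂ = 31.7 kPa.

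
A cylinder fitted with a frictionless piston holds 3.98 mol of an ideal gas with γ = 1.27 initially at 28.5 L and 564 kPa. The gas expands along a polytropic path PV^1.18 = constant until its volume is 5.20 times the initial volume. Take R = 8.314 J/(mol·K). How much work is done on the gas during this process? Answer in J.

T₁ = P₁V₁/(nR) = 564×28.5/(3.98×8.314) = 486 K.
Polytropic n=1.18: T₂ = T₁(V₁/V₂)^(n−1) = 486×(0.192)^0.18 = 361 K; P₂ = P₁(V₁/V₂)^n = 80.6 kPa.
W = (P₁V₁−P₂V₂)/(n−1) = (564×28.5−80.6×148)/0.18 = 22900 J.
Work done on the gas = −W_by = -22900 J.

-22900 J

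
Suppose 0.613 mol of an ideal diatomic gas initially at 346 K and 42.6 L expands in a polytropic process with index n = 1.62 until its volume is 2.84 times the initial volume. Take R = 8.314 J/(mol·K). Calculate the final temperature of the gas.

P₁ = nRT₁/V₁ = 0.613×8.314×346/42.6 = 41.4 kPa.
Polytropic n=1.62: T₂ = T₁(V₁/V₂)^(n−1) = 346×(0.352)^0.62 = 181 K; P₂ = P₁(V₁/V₂)^n = 7.63 kPa.

181 K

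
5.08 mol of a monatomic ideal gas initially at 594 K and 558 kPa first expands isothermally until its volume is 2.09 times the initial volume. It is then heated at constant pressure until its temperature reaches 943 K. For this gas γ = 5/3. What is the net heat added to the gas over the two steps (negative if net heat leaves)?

55300 J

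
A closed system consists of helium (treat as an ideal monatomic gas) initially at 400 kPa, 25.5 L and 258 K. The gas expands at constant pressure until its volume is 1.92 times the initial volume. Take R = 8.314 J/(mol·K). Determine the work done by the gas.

9380 J

n = P₁V₁/(RT₁) = 400×25.5/(8.314×258) = 4.76 mol.
Isobaric: P stays 400 kPa; V/T = const ⇒ T₂ = 495 K, V₂ = 49.0 L.
W = PΔV = 400×(49.0−25.5) kPa·L = 9380 J.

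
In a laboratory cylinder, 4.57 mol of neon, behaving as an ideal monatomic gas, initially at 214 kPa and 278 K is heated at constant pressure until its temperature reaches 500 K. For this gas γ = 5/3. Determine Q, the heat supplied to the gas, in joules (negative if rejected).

V₁ = nRT₁/P₁ = 4.57×8.314×278/214 = 49.4 L.
Isobaric: P stays 214 kPa; V/T = const ⇒ T₂ = 500 K, V₂ = 88.8 L.
W = PΔV = 214×(88.8−49.4) kPa·L = 8430 J.
ΔU = nCvΔT = 4.57×12.5×(500−278) = 12700 J.
Q = ΔU + W = nCpΔT = 21100 J.

21100 J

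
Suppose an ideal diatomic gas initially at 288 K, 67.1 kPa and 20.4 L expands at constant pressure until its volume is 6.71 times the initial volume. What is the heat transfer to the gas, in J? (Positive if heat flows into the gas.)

27400 J

n = P₁V₁/(RT₁) = 67.1×20.4/(8.314×288) = 0.572 mol.
Isobaric: P stays 67.1 kPa; V/T = const ⇒ T₂ = 1930 K, V₂ = 137 L.
W = PΔV = 67.1×(137−20.4) kPa·L = 7820 J.
ΔU = nCvΔT = 0.572×20.8×(1930−288) = 19500 J.
Q = ΔU + W = nCpΔT = 27400 J.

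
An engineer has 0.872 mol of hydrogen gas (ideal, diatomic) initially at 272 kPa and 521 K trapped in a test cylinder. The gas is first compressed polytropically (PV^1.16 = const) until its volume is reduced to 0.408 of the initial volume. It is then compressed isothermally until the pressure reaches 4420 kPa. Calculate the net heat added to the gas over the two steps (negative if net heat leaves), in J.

-9810 J

V₁ = nRT₁/P₁ = 0.872×8.314×521/272 = 13.9 L.
Step 1 — Polytropic n=1.16: T₂ = T₁(V₁/V₂)^(n−1) = 521×(2.45)^0.16 = 601 K; P₂ = P₁(V₁/V₂)^n = 769 kPa.
W = (P₁V₁−P₂V₂)/(n−1) = (272×13.9−769×5.67)/0.16 = -3640 J.
ΔU = nCvΔT = 0.872×20.8×(601−521) = 1460 J.
Q = ΔU + W = -2180 J.
State after step 1: P = 769 kPa, V = 5.67 L, T = 601 K.
Step 2 — Isothermal: T stays 601 K; PV = const ⇒ V₂ = 0.986 L, P₂ = 4420 kPa.
ΔU = 0 (ideal gas, T constant).
W = nRT ln(V₂/V₁) = 0.872×8.314×601×ln(0.174) = -7620 J.
Q = ΔU + W = -7620 J.
Net over both steps: W = -11300 J, Q = -9810 J, ΔU = 1460 J.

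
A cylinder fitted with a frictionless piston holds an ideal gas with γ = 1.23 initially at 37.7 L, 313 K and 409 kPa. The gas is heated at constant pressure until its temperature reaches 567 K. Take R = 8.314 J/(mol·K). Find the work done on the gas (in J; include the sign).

n = P₁V₁/(RT₁) = 409×37.7/(8.314×313) = 5.93 mol.
Isobaric: P stays 409 kPa; V/T = const ⇒ T₂ = 567 K, V₂ = 68.3 L.
W = PΔV = 409×(68.3−37.7) kPa·L = 12500 J.
Work done on the gas = −W_by = -12500 J.

-12500 J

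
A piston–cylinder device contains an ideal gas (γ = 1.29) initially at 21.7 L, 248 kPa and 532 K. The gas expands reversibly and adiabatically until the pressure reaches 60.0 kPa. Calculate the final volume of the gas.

Adiabatic: T₂/T₁ = (P₂/P₁)^((γ−1)/γ) ⇒ T₂ = 532×(0.242)^0.225 = 387 K; V₂ = 65.2 L.

65.2 L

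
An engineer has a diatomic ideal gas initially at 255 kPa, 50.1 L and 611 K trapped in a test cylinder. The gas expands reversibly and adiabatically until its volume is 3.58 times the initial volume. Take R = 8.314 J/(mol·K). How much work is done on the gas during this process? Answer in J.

n = P₁V₁/(RT₁) = 255×50.1/(8.314×611) = 2.51 mol.
Adiabatic: TV^(γ−1) = const ⇒ T₂ = 611×(0.279)^0.400 = 367 K; PV^γ = const ⇒ P₂ = 42.8 kPa.
ΔU = nCvΔT = 2.51×20.8×(367−611) = -12800 J.
Q = 0 for an adiabatic process, so W = −ΔU = 12800 J.
Work done on the gas = −W_by = -12800 J.

-12800 J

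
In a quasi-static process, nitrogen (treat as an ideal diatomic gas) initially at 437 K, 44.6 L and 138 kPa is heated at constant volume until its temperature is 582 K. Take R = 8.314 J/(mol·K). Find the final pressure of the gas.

Isochoric: V stays 44.6 L; P/T = const ⇒ T₂ = 582 K, P₂ = 184 kPa.

184 kPa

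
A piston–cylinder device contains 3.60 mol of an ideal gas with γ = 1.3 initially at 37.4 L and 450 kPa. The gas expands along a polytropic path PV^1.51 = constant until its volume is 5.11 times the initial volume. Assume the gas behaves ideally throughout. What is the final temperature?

245 K

T₁ = P₁V₁/(nR) = 450×37.4/(3.60×8.314) = 562 K.
Polytropic n=1.51: T₂ = T₁(V₁/V₂)^(n−1) = 562×(0.196)^0.51 = 245 K; P₂ = P₁(V₁/V₂)^n = 38.3 kPa.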